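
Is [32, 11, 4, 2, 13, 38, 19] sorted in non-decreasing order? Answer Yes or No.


Check consecutive pairs:
  32 <= 11? False
  11 <= 4? False
  4 <= 2? False
  2 <= 13? True
  13 <= 38? True
  38 <= 19? False
4 consecutive pair(s) are out of order, so the list is not sorted.
Final answer: No


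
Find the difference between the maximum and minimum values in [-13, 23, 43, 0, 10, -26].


Maximum value: 43
Minimum value: -26
Range = 43 - (-26) = 69
Final answer: 69


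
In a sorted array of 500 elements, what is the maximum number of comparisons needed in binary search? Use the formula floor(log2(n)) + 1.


Binary search halves the search space each step.
Maximum comparisons = floor(log2(500)) + 1
log2(500) = 8.9658
floor(log2(500)) = 8, so 8 + 1 = 9
Final answer: 9


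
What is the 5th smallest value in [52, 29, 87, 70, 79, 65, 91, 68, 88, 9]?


Sort ascending: [9, 29, 52, 65, 68, 70, 79, 87, 88, 91]
The 5th element (1-indexed) is at index 4.
Value = 68
Final answer: 68


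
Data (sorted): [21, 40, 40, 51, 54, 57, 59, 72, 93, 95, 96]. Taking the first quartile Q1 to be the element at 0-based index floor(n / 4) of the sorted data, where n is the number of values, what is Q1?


The list has n = 11 elements.
Q1 index = floor(11 / 4) = floor(2.75) = 2
Counting from index 0 in the sorted data, the element at index 2 is 40.
Final answer: 40


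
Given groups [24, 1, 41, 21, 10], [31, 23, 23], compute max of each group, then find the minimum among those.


Find max of each group:
  Group 1: [24, 1, 41, 21, 10] -> max = 41
  Group 2: [31, 23, 23] -> max = 31
Maxes: [41, 31]
Minimum of maxes = 31
Final answer: 31


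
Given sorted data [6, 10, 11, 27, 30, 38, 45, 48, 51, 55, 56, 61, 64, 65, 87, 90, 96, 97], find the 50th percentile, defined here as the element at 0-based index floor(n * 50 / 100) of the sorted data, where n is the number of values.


The dataset has n = 18 elements.
Index = floor(18 * 50 / 100) = floor(900 / 100) = floor(9) = 9
Counting from index 0 in the sorted data, the element at index 9 is 55.
Final answer: 55


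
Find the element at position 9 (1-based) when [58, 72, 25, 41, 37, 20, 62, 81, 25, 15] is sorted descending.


Sort descending: [81, 72, 62, 58, 41, 37, 25, 25, 20, 15]
The 9th element (1-indexed) is at index 8.
Value = 20
Final answer: 20


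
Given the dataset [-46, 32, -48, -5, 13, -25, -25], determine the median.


First, sort the list: [-48, -46, -25, -25, -5, 13, 32]
The list has 7 elements (odd count).
The middle index is 3 (0-based), and the element there is -25.
Final answer: -25


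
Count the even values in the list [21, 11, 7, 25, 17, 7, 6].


Check each element:
  21 is odd
  11 is odd
  7 is odd
  25 is odd
  17 is odd
  7 is odd
  6 is even
Evens: [6]
Count of evens = 1
Final answer: 1


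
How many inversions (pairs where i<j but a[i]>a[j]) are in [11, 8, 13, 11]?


For each element, count the later elements that are smaller than it:
  11 (index 0): smaller elements after it = [8] -> 1
  8 (index 1): smaller elements after it = [] -> 0
  13 (index 2): smaller elements after it = [11] -> 1
Total inversions = 1 + 0 + 1 = 2
Final answer: 2


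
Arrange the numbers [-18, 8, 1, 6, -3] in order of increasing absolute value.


Compute absolute values:
  |-18| = 18
  |8| = 8
  |1| = 1
  |6| = 6
  |-3| = 3
Absolute values in increasing order: 1 < 3 < 6 < 8 < 18
Listing the original numbers in that order gives the answer.
Final answer: [1, -3, 6, 8, -18]


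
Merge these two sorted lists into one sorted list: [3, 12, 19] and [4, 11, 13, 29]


List A: [3, 12, 19]
List B: [4, 11, 13, 29]
Repeatedly compare the front elements and take the smaller:
  3 vs 4 -> take 3
  12 vs 4 -> take 4
  12 vs 11 -> take 11
  12 vs 13 -> take 12
  19 vs 13 -> take 13
  19 vs 29 -> take 19
  A is exhausted; append the rest of B: [29]
Final answer: [3, 4, 11, 12, 13, 19, 29]


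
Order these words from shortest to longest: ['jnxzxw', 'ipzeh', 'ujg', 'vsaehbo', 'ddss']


Compute lengths:
  'jnxzxw' has length 6
  'ipzeh' has length 5
  'ujg' has length 3
  'vsaehbo' has length 7
  'ddss' has length 4
Lengths in increasing order: 3 < 4 < 5 < 6 < 7
Listing the words in that order gives the answer.
Final answer: ['ujg', 'ddss', 'ipzeh', 'jnxzxw', 'vsaehbo']


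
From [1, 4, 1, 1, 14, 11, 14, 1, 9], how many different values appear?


List all unique values:
Distinct values: [1, 4, 9, 11, 14]
Count = 5
Final answer: 5


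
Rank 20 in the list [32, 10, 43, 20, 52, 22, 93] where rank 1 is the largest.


Sort descending: [93, 52, 43, 32, 22, 20, 10]
Find 20 in the sorted list.
20 is at position 6.
Final answer: 6


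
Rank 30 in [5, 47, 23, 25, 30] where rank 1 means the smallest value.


Sort ascending: [5, 23, 25, 30, 47]
Find 30 in the sorted list.
30 is at position 4 (1-indexed).
Final answer: 4


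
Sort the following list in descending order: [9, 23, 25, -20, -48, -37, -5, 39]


Original list: [9, 23, 25, -20, -48, -37, -5, 39]
Repeatedly take the largest remaining element:
  Remaining [9, 23, 25, -20, -48, -37, -5, 39] -> largest is 39
  Remaining [9, 23, 25, -20, -48, -37, -5] -> largest is 25
  Remaining [9, 23, -20, -48, -37, -5] -> largest is 23
  Remaining [9, -20, -48, -37, -5] -> largest is 9
  Remaining [-20, -48, -37, -5] -> largest is -5
  Remaining [-20, -48, -37] -> largest is -20
  Remaining [-48, -37] -> largest is -37
  Remaining [-48] -> largest is -48
Collecting the picks in order gives the descending list.
Final answer: [39, 25, 23, 9, -5, -20, -37, -48]


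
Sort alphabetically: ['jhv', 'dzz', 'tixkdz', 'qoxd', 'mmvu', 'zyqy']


Compare strings character by character (the first differing letter decides):
  'dzz' < 'jhv' since 'd' < 'j' at position 1
  'jhv' < 'mmvu' since 'j' < 'm' at position 1
  'mmvu' < 'qoxd' since 'm' < 'q' at position 1
  'qoxd' < 'tixkdz' since 'q' < 't' at position 1
  'tixkdz' < 'zyqy' since 't' < 'z' at position 1
Chaining these comparisons gives the alphabetical order.
Final answer: ['dzz', 'jhv', 'mmvu', 'qoxd', 'tixkdz', 'zyqy']


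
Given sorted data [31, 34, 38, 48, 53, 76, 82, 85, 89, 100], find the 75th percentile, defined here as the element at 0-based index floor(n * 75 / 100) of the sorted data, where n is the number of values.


The dataset has n = 10 elements.
Index = floor(10 * 75 / 100) = floor(750 / 100) = floor(7.5) = 7
Counting from index 0 in the sorted data, the element at index 7 is 85.
Final answer: 85


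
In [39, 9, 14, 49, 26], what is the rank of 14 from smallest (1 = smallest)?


Sort ascending: [9, 14, 26, 39, 49]
Find 14 in the sorted list.
14 is at position 2 (1-indexed).
Final answer: 2


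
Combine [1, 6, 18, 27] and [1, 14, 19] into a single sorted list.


List A: [1, 6, 18, 27]
List B: [1, 14, 19]
Repeatedly compare the front elements and take the smaller:
  1 vs 1 -> take 1
  6 vs 1 -> take 1
  6 vs 14 -> take 6
  18 vs 14 -> take 14
  18 vs 19 -> take 18
  27 vs 19 -> take 19
  B is exhausted; append the rest of A: [27]
Final answer: [1, 1, 6, 14, 18, 19, 27]


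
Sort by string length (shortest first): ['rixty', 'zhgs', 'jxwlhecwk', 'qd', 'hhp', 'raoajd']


Compute lengths:
  'rixty' has length 5
  'zhgs' has length 4
  'jxwlhecwk' has length 9
  'qd' has length 2
  'hhp' has length 3
  'raoajd' has length 6
Lengths in increasing order: 2 < 3 < 4 < 5 < 6 < 9
Listing the words in that order gives the answer.
Final answer: ['qd', 'hhp', 'zhgs', 'rixty', 'raoajd', 'jxwlhecwk']


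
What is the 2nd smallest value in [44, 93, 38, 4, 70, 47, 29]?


Sort ascending: [4, 29, 38, 44, 47, 70, 93]
The 2nd element (1-indexed) is at index 1.
Value = 29
Final answer: 29


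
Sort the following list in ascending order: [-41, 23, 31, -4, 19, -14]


Original list: [-41, 23, 31, -4, 19, -14]
Repeatedly take the smallest remaining element:
  Remaining [-41, 23, 31, -4, 19, -14] -> smallest is -41
  Remaining [23, 31, -4, 19, -14] -> smallest is -14
  Remaining [23, 31, -4, 19] -> smallest is -4
  Remaining [23, 31, 19] -> smallest is 19
  Remaining [23, 31] -> smallest is 23
  Remaining [31] -> smallest is 31
Collecting the picks in order gives the sorted list.
Final answer: [-41, -14, -4, 19, 23, 31]


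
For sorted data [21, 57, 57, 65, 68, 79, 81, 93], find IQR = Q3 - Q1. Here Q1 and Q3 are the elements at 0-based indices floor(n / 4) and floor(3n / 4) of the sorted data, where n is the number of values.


The data has n = 8 elements.
Q1 index = floor(8 / 4) = floor(2) = 2; Q3 index = floor(3 * 8 / 4) = floor(6) = 6
Q1 = element at index 2 = 57
Q3 = element at index 6 = 81
IQR = 81 - 57 = 24
Final answer: 24


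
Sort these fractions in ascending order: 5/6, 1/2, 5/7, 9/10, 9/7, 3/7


Convert to decimal for comparison:
  5/6 = 0.8333
  1/2 = 0.5
  5/7 = 0.7143
  9/10 = 0.9
  9/7 = 1.2857
  3/7 = 0.4286
Decimals in increasing order: 0.4286 < 0.5 < 0.7143 < 0.8333 < 0.9 < 1.2857
Writing each back as its fraction gives the sorted order.
Final answer: 3/7, 1/2, 5/7, 5/6, 9/10, 9/7


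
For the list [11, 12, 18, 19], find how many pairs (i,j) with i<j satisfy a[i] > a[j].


For each element, count the later elements that are smaller than it:
  11 (index 0): smaller elements after it = [] -> 0
  12 (index 1): smaller elements after it = [] -> 0
  18 (index 2): smaller elements after it = [] -> 0
Total inversions = 0 + 0 + 0 = 0
Final answer: 0


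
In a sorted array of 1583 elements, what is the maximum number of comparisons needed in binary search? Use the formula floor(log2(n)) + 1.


Binary search halves the search space each step.
Maximum comparisons = floor(log2(1583)) + 1
log2(1583) = 10.6284
floor(log2(1583)) = 10, so 10 + 1 = 11
Final answer: 11


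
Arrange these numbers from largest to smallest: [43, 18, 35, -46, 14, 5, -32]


Original list: [43, 18, 35, -46, 14, 5, -32]
Repeatedly take the largest remaining element:
  Remaining [43, 18, 35, -46, 14, 5, -32] -> largest is 43
  Remaining [18, 35, -46, 14, 5, -32] -> largest is 35
  Remaining [18, -46, 14, 5, -32] -> largest is 18
  Remaining [-46, 14, 5, -32] -> largest is 14
  Remaining [-46, 5, -32] -> largest is 5
  Remaining [-46, -32] -> largest is -32
  Remaining [-46] -> largest is -46
Collecting the picks in order gives the descending list.
Final answer: [43, 35, 18, 14, 5, -32, -46]


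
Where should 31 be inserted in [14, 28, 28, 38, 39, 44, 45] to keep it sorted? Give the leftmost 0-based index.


List is sorted: [14, 28, 28, 38, 39, 44, 45]
We need the leftmost position where 31 can be inserted, i.e. the first index whose element is >= 31 (or the end of the list if none is).
Binary search with low=0, high=7 (0-based indices):
  low=0, high=7, mid=3: a[3]=38 >= 31, so high = 3
  low=0, high=3, mid=1: a[1]=28 < 31, so low = 2
  low=2, high=3, mid=2: a[2]=28 < 31, so low = 3
Now low = high = 3, so the insertion index is 3.
Final answer: 3


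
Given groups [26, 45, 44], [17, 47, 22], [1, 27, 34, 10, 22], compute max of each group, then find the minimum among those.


Find max of each group:
  Group 1: [26, 45, 44] -> max = 45
  Group 2: [17, 47, 22] -> max = 47
  Group 3: [1, 27, 34, 10, 22] -> max = 34
Maxes: [45, 47, 34]
Minimum of maxes = 34
Final answer: 34


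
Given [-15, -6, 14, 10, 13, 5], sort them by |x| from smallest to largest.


Compute absolute values:
  |-15| = 15
  |-6| = 6
  |14| = 14
  |10| = 10
  |13| = 13
  |5| = 5
Absolute values in increasing order: 5 < 6 < 10 < 13 < 14 < 15
Listing the original numbers in that order gives the answer.
Final answer: [5, -6, 10, 13, 14, -15]


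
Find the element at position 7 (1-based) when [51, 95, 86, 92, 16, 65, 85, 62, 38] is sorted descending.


Sort descending: [95, 92, 86, 85, 65, 62, 51, 38, 16]
The 7th element (1-indexed) is at index 6.
Value = 51
Final answer: 51


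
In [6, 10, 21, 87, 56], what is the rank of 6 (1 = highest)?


Sort descending: [87, 56, 21, 10, 6]
Find 6 in the sorted list.
6 is at position 5.
Final answer: 5


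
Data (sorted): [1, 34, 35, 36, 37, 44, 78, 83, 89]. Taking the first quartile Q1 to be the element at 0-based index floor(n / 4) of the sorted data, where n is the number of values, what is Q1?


The list has n = 9 elements.
Q1 index = floor(9 / 4) = floor(2.25) = 2
Counting from index 0 in the sorted data, the element at index 2 is 35.
Final answer: 35


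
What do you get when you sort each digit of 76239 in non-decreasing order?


The number 76239 has digits: 7, 6, 2, 3, 9
Sorted: 2, 3, 6, 7, 9
Joining the sorted digits gives the result.
Final answer: 23679


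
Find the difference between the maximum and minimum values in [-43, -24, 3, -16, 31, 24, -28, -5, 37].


Maximum value: 37
Minimum value: -43
Range = 37 - (-43) = 80
Final answer: 80


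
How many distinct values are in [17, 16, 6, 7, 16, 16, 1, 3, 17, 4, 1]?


List all unique values:
Distinct values: [1, 3, 4, 6, 7, 16, 17]
Count = 7
Final answer: 7


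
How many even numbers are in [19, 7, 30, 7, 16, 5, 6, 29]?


Check each element:
  19 is odd
  7 is odd
  30 is even
  7 is odd
  16 is even
  5 is odd
  6 is even
  29 is odd
Evens: [30, 16, 6]
Count of evens = 3
Final answer: 3


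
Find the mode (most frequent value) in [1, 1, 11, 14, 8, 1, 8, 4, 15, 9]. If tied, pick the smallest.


Count the frequency of each value:
  1 appears 3 time(s)
  4 appears 1 time(s)
  8 appears 2 time(s)
  9 appears 1 time(s)
  11 appears 1 time(s)
  14 appears 1 time(s)
  15 appears 1 time(s)
Maximum frequency is 3.
Only 1 reaches that frequency, so it is the mode.
Final answer: 1


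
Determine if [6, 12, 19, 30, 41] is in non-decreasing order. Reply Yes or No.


Check consecutive pairs:
  6 <= 12? True
  12 <= 19? True
  19 <= 30? True
  30 <= 41? True
Every consecutive pair is in order, so the list is non-decreasing.
Final answer: Yes


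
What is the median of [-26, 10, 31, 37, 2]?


First, sort the list: [-26, 2, 10, 31, 37]
The list has 5 elements (odd count).
The middle index is 2 (0-based), and the element there is 10.
Final answer: 10


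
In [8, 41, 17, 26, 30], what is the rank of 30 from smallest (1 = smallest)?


Sort ascending: [8, 17, 26, 30, 41]
Find 30 in the sorted list.
30 is at position 4 (1-indexed).
Final answer: 4


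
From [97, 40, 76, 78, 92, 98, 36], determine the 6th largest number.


Sort descending: [98, 97, 92, 78, 76, 40, 36]
The 6th element (1-indexed) is at index 5.
Value = 40
Final answer: 40


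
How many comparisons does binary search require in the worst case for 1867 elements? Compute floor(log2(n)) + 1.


Binary search halves the search space each step.
Maximum comparisons = floor(log2(1867)) + 1
log2(1867) = 10.8665
floor(log2(1867)) = 10, so 10 + 1 = 11
Final answer: 11


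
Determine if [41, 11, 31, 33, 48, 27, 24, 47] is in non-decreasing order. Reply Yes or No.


Check consecutive pairs:
  41 <= 11? False
  11 <= 31? True
  31 <= 33? True
  33 <= 48? True
  48 <= 27? False
  27 <= 24? False
  24 <= 47? True
3 consecutive pair(s) are out of order, so the list is not sorted.
Final answer: No


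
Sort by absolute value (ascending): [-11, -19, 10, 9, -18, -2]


Compute absolute values:
  |-11| = 11
  |-19| = 19
  |10| = 10
  |9| = 9
  |-18| = 18
  |-2| = 2
Absolute values in increasing order: 2 < 9 < 10 < 11 < 18 < 19
Listing the original numbers in that order gives the answer.
Final answer: [-2, 9, 10, -11, -18, -19]


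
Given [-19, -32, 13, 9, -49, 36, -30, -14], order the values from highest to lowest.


Original list: [-19, -32, 13, 9, -49, 36, -30, -14]
Repeatedly take the largest remaining element:
  Remaining [-19, -32, 13, 9, -49, 36, -30, -14] -> largest is 36
  Remaining [-19, -32, 13, 9, -49, -30, -14] -> largest is 13
  Remaining [-19, -32, 9, -49, -30, -14] -> largest is 9
  Remaining [-19, -32, -49, -30, -14] -> largest is -14
  Remaining [-19, -32, -49, -30] -> largest is -19
  Remaining [-32, -49, -30] -> largest is -30
  Remaining [-32, -49] -> largest is -32
  Remaining [-49] -> largest is -49
Collecting the picks in order gives the descending list.
Final answer: [36, 13, 9, -14, -19, -30, -32, -49]


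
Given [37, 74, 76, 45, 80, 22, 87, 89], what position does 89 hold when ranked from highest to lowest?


Sort descending: [89, 87, 80, 76, 74, 45, 37, 22]
Find 89 in the sorted list.
89 is at position 1.
Final answer: 1


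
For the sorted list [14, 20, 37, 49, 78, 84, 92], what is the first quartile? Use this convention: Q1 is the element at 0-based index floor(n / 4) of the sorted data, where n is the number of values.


The list has n = 7 elements.
Q1 index = floor(7 / 4) = floor(1.75) = 1
Counting from index 0 in the sorted data, the element at index 1 is 20.
Final answer: 20


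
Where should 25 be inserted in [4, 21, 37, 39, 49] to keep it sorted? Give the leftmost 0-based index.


List is sorted: [4, 21, 37, 39, 49]
We need the leftmost position where 25 can be inserted, i.e. the first index whose element is >= 25 (or the end of the list if none is).
Binary search with low=0, high=5 (0-based indices):
  low=0, high=5, mid=2: a[2]=37 >= 25, so high = 2
  low=0, high=2, mid=1: a[1]=21 < 25, so low = 2
Now low = high = 2, so the insertion index is 2.
Final answer: 2


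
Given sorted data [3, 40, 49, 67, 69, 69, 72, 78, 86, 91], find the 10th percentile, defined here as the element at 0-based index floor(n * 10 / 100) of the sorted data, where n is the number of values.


The dataset has n = 10 elements.
Index = floor(10 * 10 / 100) = floor(100 / 100) = floor(1) = 1
Counting from index 0 in the sorted data, the element at index 1 is 40.
Final answer: 40


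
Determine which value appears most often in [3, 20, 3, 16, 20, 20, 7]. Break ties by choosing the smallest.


Count the frequency of each value:
  3 appears 2 time(s)
  7 appears 1 time(s)
  16 appears 1 time(s)
  20 appears 3 time(s)
Maximum frequency is 3.
Only 20 reaches that frequency, so it is the mode.
Final answer: 20


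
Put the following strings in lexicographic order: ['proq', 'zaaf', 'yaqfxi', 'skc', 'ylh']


Compare strings character by character (the first differing letter decides):
  'proq' < 'skc' since 'p' < 's' at position 1
  'skc' < 'yaqfxi' since 's' < 'y' at position 1
  'yaqfxi' < 'ylh' since 'a' < 'l' at position 2
  'ylh' < 'zaaf' since 'y' < 'z' at position 1
Chaining these comparisons gives the alphabetical order.
Final answer: ['proq', 'skc', 'yaqfxi', 'ylh', 'zaaf']


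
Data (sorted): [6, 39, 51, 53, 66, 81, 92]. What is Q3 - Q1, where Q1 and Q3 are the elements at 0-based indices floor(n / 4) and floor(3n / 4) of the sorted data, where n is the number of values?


The data has n = 7 elements.
Q1 index = floor(7 / 4) = floor(1.75) = 1; Q3 index = floor(3 * 7 / 4) = floor(5.25) = 5
Q1 = element at index 1 = 39
Q3 = element at index 5 = 81
IQR = 81 - 39 = 42
Final answer: 42


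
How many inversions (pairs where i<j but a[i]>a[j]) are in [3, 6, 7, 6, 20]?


For each element, count the later elements that are smaller than it:
  3 (index 0): smaller elements after it = [] -> 0
  6 (index 1): smaller elements after it = [] -> 0
  7 (index 2): smaller elements after it = [6] -> 1
  6 (index 3): smaller elements after it = [] -> 0
Total inversions = 0 + 0 + 1 + 0 = 1
Final answer: 1


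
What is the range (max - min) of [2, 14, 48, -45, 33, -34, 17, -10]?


Maximum value: 48
Minimum value: -45
Range = 48 - (-45) = 93
Final answer: 93


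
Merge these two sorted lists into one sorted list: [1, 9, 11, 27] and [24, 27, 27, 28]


List A: [1, 9, 11, 27]
List B: [24, 27, 27, 28]
Repeatedly compare the front elements and take the smaller:
  1 vs 24 -> take 1
  9 vs 24 -> take 9
  11 vs 24 -> take 11
  27 vs 24 -> take 24
  27 vs 27 -> take 27
  A is exhausted; append the rest of B: [27, 27, 28]
Final answer: [1, 9, 11, 24, 27, 27, 27, 28]


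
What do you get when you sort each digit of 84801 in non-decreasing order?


The number 84801 has digits: 8, 4, 8, 0, 1
Sorted: 0, 1, 4, 8, 8
Joining the sorted digits gives the result.
Final answer: 01488


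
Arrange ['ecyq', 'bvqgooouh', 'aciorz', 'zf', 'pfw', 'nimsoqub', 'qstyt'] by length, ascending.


Compute lengths:
  'ecyq' has length 4
  'bvqgooouh' has length 9
  'aciorz' has length 6
  'zf' has length 2
  'pfw' has length 3
  'nimsoqub' has length 8
  'qstyt' has length 5
Lengths in increasing order: 2 < 3 < 4 < 5 < 6 < 8 < 9
Listing the words in that order gives the answer.
Final answer: ['zf', 'pfw', 'ecyq', 'qstyt', 'aciorz', 'nimsoqub', 'bvqgooouh']


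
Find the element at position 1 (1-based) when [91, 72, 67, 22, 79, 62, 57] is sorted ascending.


Sort ascending: [22, 57, 62, 67, 72, 79, 91]
The 1st element (1-indexed) is at index 0.
Value = 22
Final answer: 22


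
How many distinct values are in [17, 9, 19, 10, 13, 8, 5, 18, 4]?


List all unique values:
Distinct values: [4, 5, 8, 9, 10, 13, 17, 18, 19]
Count = 9
Final answer: 9


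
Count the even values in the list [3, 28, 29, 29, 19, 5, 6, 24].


Check each element:
  3 is odd
  28 is even
  29 is odd
  29 is odd
  19 is odd
  5 is odd
  6 is even
  24 is even
Evens: [28, 6, 24]
Count of evens = 3
Final answer: 3


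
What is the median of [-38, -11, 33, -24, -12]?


First, sort the list: [-38, -24, -12, -11, 33]
The list has 5 elements (odd count).
The middle index is 2 (0-based), and the element there is -12.
Final answer: -12


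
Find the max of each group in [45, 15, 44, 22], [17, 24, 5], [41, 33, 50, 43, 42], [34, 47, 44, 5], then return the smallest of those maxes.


Find max of each group:
  Group 1: [45, 15, 44, 22] -> max = 45
  Group 2: [17, 24, 5] -> max = 24
  Group 3: [41, 33, 50, 43, 42] -> max = 50
  Group 4: [34, 47, 44, 5] -> max = 47
Maxes: [45, 24, 50, 47]
Minimum of maxes = 24
Final answer: 24


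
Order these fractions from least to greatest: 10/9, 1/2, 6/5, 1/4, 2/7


Convert to decimal for comparison:
  10/9 = 1.1111
  1/2 = 0.5
  6/5 = 1.2
  1/4 = 0.25
  2/7 = 0.2857
Decimals in increasing order: 0.25 < 0.2857 < 0.5 < 1.1111 < 1.2
Writing each back as its fraction gives the sorted order.
Final answer: 1/4, 2/7, 1/2, 10/9, 6/5


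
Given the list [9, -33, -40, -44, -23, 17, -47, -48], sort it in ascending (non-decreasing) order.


Original list: [9, -33, -40, -44, -23, 17, -47, -48]
Repeatedly take the smallest remaining element:
  Remaining [9, -33, -40, -44, -23, 17, -47, -48] -> smallest is -48
  Remaining [9, -33, -40, -44, -23, 17, -47] -> smallest is -47
  Remaining [9, -33, -40, -44, -23, 17] -> smallest is -44
  Remaining [9, -33, -40, -23, 17] -> smallest is -40
  Remaining [9, -33, -23, 17] -> smallest is -33
  Remaining [9, -23, 17] -> smallest is -23
  Remaining [9, 17] -> smallest is 9
  Remaining [17] -> smallest is 17
Collecting the picks in order gives the sorted list.
Final answer: [-48, -47, -44, -40, -33, -23, 9, 17]


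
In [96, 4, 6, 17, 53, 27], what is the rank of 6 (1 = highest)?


Sort descending: [96, 53, 27, 17, 6, 4]
Find 6 in the sorted list.
6 is at position 5.
Final answer: 5


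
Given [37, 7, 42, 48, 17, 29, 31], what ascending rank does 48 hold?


Sort ascending: [7, 17, 29, 31, 37, 42, 48]
Find 48 in the sorted list.
48 is at position 7 (1-indexed).
Final answer: 7


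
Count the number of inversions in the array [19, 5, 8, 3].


For each element, count the later elements that are smaller than it:
  19 (index 0): smaller elements after it = [5, 8, 3] -> 3
  5 (index 1): smaller elements after it = [3] -> 1
  8 (index 2): smaller elements after it = [3] -> 1
Total inversions = 3 + 1 + 1 = 5
Final answer: 5


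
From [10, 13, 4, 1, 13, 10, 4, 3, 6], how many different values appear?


List all unique values:
Distinct values: [1, 3, 4, 6, 10, 13]
Count = 6
Final answer: 6


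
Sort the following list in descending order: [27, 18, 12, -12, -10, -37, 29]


Original list: [27, 18, 12, -12, -10, -37, 29]
Repeatedly take the largest remaining element:
  Remaining [27, 18, 12, -12, -10, -37, 29] -> largest is 29
  Remaining [27, 18, 12, -12, -10, -37] -> largest is 27
  Remaining [18, 12, -12, -10, -37] -> largest is 18
  Remaining [12, -12, -10, -37] -> largest is 12
  Remaining [-12, -10, -37] -> largest is -10
  Remaining [-12, -37] -> largest is -12
  Remaining [-37] -> largest is -37
Collecting the picks in order gives the descending list.
Final answer: [29, 27, 18, 12, -10, -12, -37]


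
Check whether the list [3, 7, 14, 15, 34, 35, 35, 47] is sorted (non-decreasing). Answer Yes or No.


Check consecutive pairs:
  3 <= 7? True
  7 <= 14? True
  14 <= 15? True
  15 <= 34? True
  34 <= 35? True
  35 <= 35? True
  35 <= 47? True
Every consecutive pair is in order, so the list is non-decreasing.
Final answer: Yes


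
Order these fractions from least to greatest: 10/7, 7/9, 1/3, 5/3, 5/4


Convert to decimal for comparison:
  10/7 = 1.4286
  7/9 = 0.7778
  1/3 = 0.3333
  5/3 = 1.6667
  5/4 = 1.25
Decimals in increasing order: 0.3333 < 0.7778 < 1.25 < 1.4286 < 1.6667
Writing each back as its fraction gives the sorted order.
Final answer: 1/3, 7/9, 5/4, 10/7, 5/3


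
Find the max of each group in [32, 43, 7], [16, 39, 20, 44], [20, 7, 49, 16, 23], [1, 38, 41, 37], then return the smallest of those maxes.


Find max of each group:
  Group 1: [32, 43, 7] -> max = 43
  Group 2: [16, 39, 20, 44] -> max = 44
  Group 3: [20, 7, 49, 16, 23] -> max = 49
  Group 4: [1, 38, 41, 37] -> max = 41
Maxes: [43, 44, 49, 41]
Minimum of maxes = 41
Final answer: 41


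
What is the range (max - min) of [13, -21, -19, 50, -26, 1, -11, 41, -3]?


Maximum value: 50
Minimum value: -26
Range = 50 - (-26) = 76
Final answer: 76


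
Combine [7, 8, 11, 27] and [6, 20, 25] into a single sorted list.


List A: [7, 8, 11, 27]
List B: [6, 20, 25]
Repeatedly compare the front elements and take the smaller:
  7 vs 6 -> take 6
  7 vs 20 -> take 7
  8 vs 20 -> take 8
  11 vs 20 -> take 11
  27 vs 20 -> take 20
  27 vs 25 -> take 25
  B is exhausted; append the rest of A: [27]
Final answer: [6, 7, 8, 11, 20, 25, 27]


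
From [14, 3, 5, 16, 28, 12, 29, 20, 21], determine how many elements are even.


Check each element:
  14 is even
  3 is odd
  5 is odd
  16 is even
  28 is even
  12 is even
  29 is odd
  20 is even
  21 is odd
Evens: [14, 16, 28, 12, 20]
Count of evens = 5
Final answer: 5


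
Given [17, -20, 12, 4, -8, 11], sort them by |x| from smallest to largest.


Compute absolute values:
  |17| = 17
  |-20| = 20
  |12| = 12
  |4| = 4
  |-8| = 8
  |11| = 11
Absolute values in increasing order: 4 < 8 < 11 < 12 < 17 < 20
Listing the original numbers in that order gives the answer.
Final answer: [4, -8, 11, 12, 17, -20]


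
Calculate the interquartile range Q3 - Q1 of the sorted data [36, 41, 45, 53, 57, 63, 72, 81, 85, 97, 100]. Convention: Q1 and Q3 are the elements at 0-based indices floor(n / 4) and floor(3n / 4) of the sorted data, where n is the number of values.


The data has n = 11 elements.
Q1 index = floor(11 / 4) = floor(2.75) = 2; Q3 index = floor(3 * 11 / 4) = floor(8.25) = 8
Q1 = element at index 2 = 45
Q3 = element at index 8 = 85
IQR = 85 - 45 = 40
Final answer: 40


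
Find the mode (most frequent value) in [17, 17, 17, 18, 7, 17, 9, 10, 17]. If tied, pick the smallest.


Count the frequency of each value:
  7 appears 1 time(s)
  9 appears 1 time(s)
  10 appears 1 time(s)
  17 appears 5 time(s)
  18 appears 1 time(s)
Maximum frequency is 5.
Only 17 reaches that frequency, so it is the mode.
Final answer: 17


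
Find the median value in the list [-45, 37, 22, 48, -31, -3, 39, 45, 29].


First, sort the list: [-45, -31, -3, 22, 29, 37, 39, 45, 48]
The list has 9 elements (odd count).
The middle index is 4 (0-based), and the element there is 29.
Final answer: 29


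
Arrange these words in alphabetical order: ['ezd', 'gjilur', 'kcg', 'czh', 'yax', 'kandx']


Compare strings character by character (the first differing letter decides):
  'czh' < 'ezd' since 'c' < 'e' at position 1
  'ezd' < 'gjilur' since 'e' < 'g' at position 1
  'gjilur' < 'kandx' since 'g' < 'k' at position 1
  'kandx' < 'kcg' since 'a' < 'c' at position 2
  'kcg' < 'yax' since 'k' < 'y' at position 1
Chaining these comparisons gives the alphabetical order.
Final answer: ['czh', 'ezd', 'gjilur', 'kandx', 'kcg', 'yax']


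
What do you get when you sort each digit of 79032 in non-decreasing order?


The number 79032 has digits: 7, 9, 0, 3, 2
Sorted: 0, 2, 3, 7, 9
Joining the sorted digits gives the result.
Final answer: 02379


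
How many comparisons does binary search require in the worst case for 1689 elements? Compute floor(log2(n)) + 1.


Binary search halves the search space each step.
Maximum comparisons = floor(log2(1689)) + 1
log2(1689) = 10.722
floor(log2(1689)) = 10, so 10 + 1 = 11
Final answer: 11


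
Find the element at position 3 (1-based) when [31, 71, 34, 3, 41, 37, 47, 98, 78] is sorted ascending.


Sort ascending: [3, 31, 34, 37, 41, 47, 71, 78, 98]
The 3rd element (1-indexed) is at index 2.
Value = 34
Final answer: 34


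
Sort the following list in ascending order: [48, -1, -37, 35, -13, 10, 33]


Original list: [48, -1, -37, 35, -13, 10, 33]
Repeatedly take the smallest remaining element:
  Remaining [48, -1, -37, 35, -13, 10, 33] -> smallest is -37
  Remaining [48, -1, 35, -13, 10, 33] -> smallest is -13
  Remaining [48, -1, 35, 10, 33] -> smallest is -1
  Remaining [48, 35, 10, 33] -> smallest is 10
  Remaining [48, 35, 33] -> smallest is 33
  Remaining [48, 35] -> smallest is 35
  Remaining [48] -> smallest is 48
Collecting the picks in order gives the sorted list.
Final answer: [-37, -13, -1, 10, 33, 35, 48]


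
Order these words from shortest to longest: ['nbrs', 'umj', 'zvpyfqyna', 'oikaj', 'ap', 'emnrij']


Compute lengths:
  'nbrs' has length 4
  'umj' has length 3
  'zvpyfqyna' has length 9
  'oikaj' has length 5
  'ap' has length 2
  'emnrij' has length 6
Lengths in increasing order: 2 < 3 < 4 < 5 < 6 < 9
Listing the words in that order gives the answer.
Final answer: ['ap', 'umj', 'nbrs', 'oikaj', 'emnrij', 'zvpyfqyna']


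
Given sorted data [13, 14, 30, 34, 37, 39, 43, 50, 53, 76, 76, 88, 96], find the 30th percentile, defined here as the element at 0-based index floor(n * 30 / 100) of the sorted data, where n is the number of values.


The dataset has n = 13 elements.
Index = floor(13 * 30 / 100) = floor(390 / 100) = floor(3.9) = 3
Counting from index 0 in the sorted data, the element at index 3 is 34.
Final answer: 34


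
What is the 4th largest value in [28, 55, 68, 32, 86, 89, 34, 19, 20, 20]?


Sort descending: [89, 86, 68, 55, 34, 32, 28, 20, 20, 19]
The 4th element (1-indexed) is at index 3.
Value = 55
Final answer: 55


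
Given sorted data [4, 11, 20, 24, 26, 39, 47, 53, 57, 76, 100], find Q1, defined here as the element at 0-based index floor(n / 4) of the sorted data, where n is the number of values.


The list has n = 11 elements.
Q1 index = floor(11 / 4) = floor(2.75) = 2
Counting from index 0 in the sorted data, the element at index 2 is 20.
Final answer: 20


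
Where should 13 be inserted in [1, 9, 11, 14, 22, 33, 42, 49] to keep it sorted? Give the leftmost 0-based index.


List is sorted: [1, 9, 11, 14, 22, 33, 42, 49]
We need the leftmost position where 13 can be inserted, i.e. the first index whose element is >= 13 (or the end of the list if none is).
Binary search with low=0, high=8 (0-based indices):
  low=0, high=8, mid=4: a[4]=22 >= 13, so high = 4
  low=0, high=4, mid=2: a[2]=11 < 13, so low = 3
  low=3, high=4, mid=3: a[3]=14 >= 13, so high = 3
Now low = high = 3, so the insertion index is 3.
Final answer: 3


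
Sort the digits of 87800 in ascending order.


The number 87800 has digits: 8, 7, 8, 0, 0
Sorted: 0, 0, 7, 8, 8
Joining the sorted digits gives the result.
Final answer: 00788


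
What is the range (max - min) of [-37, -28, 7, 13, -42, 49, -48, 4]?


Maximum value: 49
Minimum value: -48
Range = 49 - (-48) = 97
Final answer: 97


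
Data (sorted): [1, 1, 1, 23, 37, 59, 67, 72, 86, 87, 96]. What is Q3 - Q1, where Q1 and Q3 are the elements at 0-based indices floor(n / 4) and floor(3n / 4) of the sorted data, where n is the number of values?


The data has n = 11 elements.
Q1 index = floor(11 / 4) = floor(2.75) = 2; Q3 index = floor(3 * 11 / 4) = floor(8.25) = 8
Q1 = element at index 2 = 1
Q3 = element at index 8 = 86
IQR = 86 - 1 = 85
Final answer: 85


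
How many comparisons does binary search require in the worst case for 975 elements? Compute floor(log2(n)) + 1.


Binary search halves the search space each step.
Maximum comparisons = floor(log2(975)) + 1
log2(975) = 9.9293
floor(log2(975)) = 9, so 9 + 1 = 10
Final answer: 10


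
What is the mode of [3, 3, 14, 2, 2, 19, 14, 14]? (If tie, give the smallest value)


Count the frequency of each value:
  2 appears 2 time(s)
  3 appears 2 time(s)
  14 appears 3 time(s)
  19 appears 1 time(s)
Maximum frequency is 3.
Only 14 reaches that frequency, so it is the mode.
Final answer: 14


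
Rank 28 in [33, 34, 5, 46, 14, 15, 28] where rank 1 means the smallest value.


Sort ascending: [5, 14, 15, 28, 33, 34, 46]
Find 28 in the sorted list.
28 is at position 4 (1-indexed).
Final answer: 4


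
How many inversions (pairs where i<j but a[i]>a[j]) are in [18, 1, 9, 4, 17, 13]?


For each element, count the later elements that are smaller than it:
  18 (index 0): smaller elements after it = [1, 9, 4, 17, 13] -> 5
  1 (index 1): smaller elements after it = [] -> 0
  9 (index 2): smaller elements after it = [4] -> 1
  4 (index 3): smaller elements after it = [] -> 0
  17 (index 4): smaller elements after it = [13] -> 1
Total inversions = 5 + 0 + 1 + 0 + 1 = 7
Final answer: 7


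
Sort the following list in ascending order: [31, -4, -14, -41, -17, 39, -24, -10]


Original list: [31, -4, -14, -41, -17, 39, -24, -10]
Repeatedly take the smallest remaining element:
  Remaining [31, -4, -14, -41, -17, 39, -24, -10] -> smallest is -41
  Remaining [31, -4, -14, -17, 39, -24, -10] -> smallest is -24
  Remaining [31, -4, -14, -17, 39, -10] -> smallest is -17
  Remaining [31, -4, -14, 39, -10] -> smallest is -14
  Remaining [31, -4, 39, -10] -> smallest is -10
  Remaining [31, -4, 39] -> smallest is -4
  Remaining [31, 39] -> smallest is 31
  Remaining [39] -> smallest is 39
Collecting the picks in order gives the sorted list.
Final answer: [-41, -24, -17, -14, -10, -4, 31, 39]


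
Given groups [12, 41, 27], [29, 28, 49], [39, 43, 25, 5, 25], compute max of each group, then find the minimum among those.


Find max of each group:
  Group 1: [12, 41, 27] -> max = 41
  Group 2: [29, 28, 49] -> max = 49
  Group 3: [39, 43, 25, 5, 25] -> max = 43
Maxes: [41, 49, 43]
Minimum of maxes = 41
Final answer: 41


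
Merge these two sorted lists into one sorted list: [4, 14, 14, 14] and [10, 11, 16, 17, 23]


List A: [4, 14, 14, 14]
List B: [10, 11, 16, 17, 23]
Repeatedly compare the front elements and take the smaller:
  4 vs 10 -> take 4
  14 vs 10 -> take 10
  14 vs 11 -> take 11
  14 vs 16 -> take 14
  14 vs 16 -> take 14
  14 vs 16 -> take 14
  A is exhausted; append the rest of B: [16, 17, 23]
Final answer: [4, 10, 11, 14, 14, 14, 16, 17, 23]


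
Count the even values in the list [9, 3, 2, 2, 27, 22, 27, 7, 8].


Check each element:
  9 is odd
  3 is odd
  2 is even
  2 is even
  27 is odd
  22 is even
  27 is odd
  7 is odd
  8 is even
Evens: [2, 2, 22, 8]
Count of evens = 4
Final answer: 4


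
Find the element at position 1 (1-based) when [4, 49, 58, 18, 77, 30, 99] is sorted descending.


Sort descending: [99, 77, 58, 49, 30, 18, 4]
The 1st element (1-indexed) is at index 0.
Value = 99
Final answer: 99


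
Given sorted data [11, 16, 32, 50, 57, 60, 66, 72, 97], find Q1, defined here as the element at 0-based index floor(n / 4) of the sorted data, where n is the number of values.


The list has n = 9 elements.
Q1 index = floor(9 / 4) = floor(2.25) = 2
Counting from index 0 in the sorted data, the element at index 2 is 32.
Final answer: 32


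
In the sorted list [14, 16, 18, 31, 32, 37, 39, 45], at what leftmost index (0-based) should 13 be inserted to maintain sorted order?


List is sorted: [14, 16, 18, 31, 32, 37, 39, 45]
We need the leftmost position where 13 can be inserted, i.e. the first index whose element is >= 13 (or the end of the list if none is).
Binary search with low=0, high=8 (0-based indices):
  low=0, high=8, mid=4: a[4]=32 >= 13, so high = 4
  low=0, high=4, mid=2: a[2]=18 >= 13, so high = 2
  low=0, high=2, mid=1: a[1]=16 >= 13, so high = 1
  low=0, high=1, mid=0: a[0]=14 >= 13, so high = 0
Now low = high = 0, so the insertion index is 0.
Final answer: 0


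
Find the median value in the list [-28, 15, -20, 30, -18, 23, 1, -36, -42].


First, sort the list: [-42, -36, -28, -20, -18, 1, 15, 23, 30]
The list has 9 elements (odd count).
The middle index is 4 (0-based), and the element there is -18.
Final answer: -18


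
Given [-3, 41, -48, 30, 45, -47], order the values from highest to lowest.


Original list: [-3, 41, -48, 30, 45, -47]
Repeatedly take the largest remaining element:
  Remaining [-3, 41, -48, 30, 45, -47] -> largest is 45
  Remaining [-3, 41, -48, 30, -47] -> largest is 41
  Remaining [-3, -48, 30, -47] -> largest is 30
  Remaining [-3, -48, -47] -> largest is -3
  Remaining [-48, -47] -> largest is -47
  Remaining [-48] -> largest is -48
Collecting the picks in order gives the descending list.
Final answer: [45, 41, 30, -3, -47, -48]


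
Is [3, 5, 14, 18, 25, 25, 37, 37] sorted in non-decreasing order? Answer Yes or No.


Check consecutive pairs:
  3 <= 5? True
  5 <= 14? True
  14 <= 18? True
  18 <= 25? True
  25 <= 25? True
  25 <= 37? True
  37 <= 37? True
Every consecutive pair is in order, so the list is non-decreasing.
Final answer: Yes


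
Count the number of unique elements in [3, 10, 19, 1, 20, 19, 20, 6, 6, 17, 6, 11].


List all unique values:
Distinct values: [1, 3, 6, 10, 11, 17, 19, 20]
Count = 8
Final answer: 8


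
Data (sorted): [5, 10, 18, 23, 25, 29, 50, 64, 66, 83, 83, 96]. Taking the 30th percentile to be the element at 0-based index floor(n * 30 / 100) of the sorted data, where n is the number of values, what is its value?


The dataset has n = 12 elements.
Index = floor(12 * 30 / 100) = floor(360 / 100) = floor(3.6) = 3
Counting from index 0 in the sorted data, the element at index 3 is 23.
Final answer: 23


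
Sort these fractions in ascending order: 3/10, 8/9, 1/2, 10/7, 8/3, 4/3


Convert to decimal for comparison:
  3/10 = 0.3
  8/9 = 0.8889
  1/2 = 0.5
  10/7 = 1.4286
  8/3 = 2.6667
  4/3 = 1.3333
Decimals in increasing order: 0.3 < 0.5 < 0.8889 < 1.3333 < 1.4286 < 2.6667
Writing each back as its fraction gives the sorted order.
Final answer: 3/10, 1/2, 8/9, 4/3, 10/7, 8/3


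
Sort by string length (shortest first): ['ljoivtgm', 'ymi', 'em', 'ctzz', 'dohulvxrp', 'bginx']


Compute lengths:
  'ljoivtgm' has length 8
  'ymi' has length 3
  'em' has length 2
  'ctzz' has length 4
  'dohulvxrp' has length 9
  'bginx' has length 5
Lengths in increasing order: 2 < 3 < 4 < 5 < 8 < 9
Listing the words in that order gives the answer.
Final answer: ['em', 'ymi', 'ctzz', 'bginx', 'ljoivtgm', 'dohulvxrp']


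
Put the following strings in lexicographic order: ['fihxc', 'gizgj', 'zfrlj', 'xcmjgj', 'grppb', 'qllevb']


Compare strings character by character (the first differing letter decides):
  'fihxc' < 'gizgj' since 'f' < 'g' at position 1
  'gizgj' < 'grppb' since 'i' < 'r' at position 2
  'grppb' < 'qllevb' since 'g' < 'q' at position 1
  'qllevb' < 'xcmjgj' since 'q' < 'x' at position 1
  'xcmjgj' < 'zfrlj' since 'x' < 'z' at position 1
Chaining these comparisons gives the alphabetical order.
Final answer: ['fihxc', 'gizgj', 'grppb', 'qllevb', 'xcmjgj', 'zfrlj']


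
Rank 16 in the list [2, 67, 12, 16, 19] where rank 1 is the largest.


Sort descending: [67, 19, 16, 12, 2]
Find 16 in the sorted list.
16 is at position 3.
Final answer: 3
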